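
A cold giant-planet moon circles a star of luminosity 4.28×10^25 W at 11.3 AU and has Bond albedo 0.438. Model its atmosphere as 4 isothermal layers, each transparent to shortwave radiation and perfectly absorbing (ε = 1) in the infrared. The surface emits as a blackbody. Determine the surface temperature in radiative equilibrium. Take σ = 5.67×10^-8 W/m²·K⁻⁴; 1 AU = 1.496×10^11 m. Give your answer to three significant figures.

d = 11.3 × 1.496×10^11 m = 1.690×10^12 m.
Spreading L over a sphere of radius d: S = 4.28×10^25/(4π·1.69×10^12²) = 1.192 W/m².
Top-of-atmosphere balance: σT_e⁴ = S(1−α)/4 = 0.1675 W/m² → T_e = 41.45 K.
Layer-by-layer balance gives σT_s⁴ = (N+1)σT_e⁴, so T_s = 5^¼·41.45 = 61.99 K.

62.0 kelvin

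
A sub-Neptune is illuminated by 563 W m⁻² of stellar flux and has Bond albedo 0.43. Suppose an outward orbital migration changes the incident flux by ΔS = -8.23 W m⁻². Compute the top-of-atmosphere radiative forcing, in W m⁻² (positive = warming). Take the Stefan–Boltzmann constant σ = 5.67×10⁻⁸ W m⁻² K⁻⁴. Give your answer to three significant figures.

-1.17 W m⁻²

Only a fraction (1−α) is absorbed and it's spread over 4πR², so ΔF = (1−α)ΔS/4 = -1.173 W m⁻².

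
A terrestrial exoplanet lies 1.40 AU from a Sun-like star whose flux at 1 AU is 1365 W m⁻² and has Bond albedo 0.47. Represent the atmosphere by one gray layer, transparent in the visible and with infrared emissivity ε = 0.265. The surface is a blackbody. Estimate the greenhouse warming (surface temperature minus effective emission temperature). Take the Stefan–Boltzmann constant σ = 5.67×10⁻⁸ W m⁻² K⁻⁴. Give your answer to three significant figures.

7.27 K

Flux at the orbit: S = 1365/(1.40)² = 696.4 W m⁻².
The planet radiates to space at T_e = [S(1−α)/(4σ)]^(1/4) = 200.9 K.
Surface balance with a leaky layer gives σT_s⁴ = σT_e⁴·2/(2−ε), so T_s = T_e·[2/(2−0.265)]^(1/4) = 208.1 K.
T_s − T_e = 208.1 − 200.9 = 7.266 K.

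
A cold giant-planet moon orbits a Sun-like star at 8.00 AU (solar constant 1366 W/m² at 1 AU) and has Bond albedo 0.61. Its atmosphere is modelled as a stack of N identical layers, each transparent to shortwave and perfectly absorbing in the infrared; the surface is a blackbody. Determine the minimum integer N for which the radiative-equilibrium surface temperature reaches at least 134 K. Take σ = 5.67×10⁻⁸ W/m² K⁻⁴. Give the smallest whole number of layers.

8

By the inverse-square law, S = 1366/8.00² = 21.34 W/m².
Top-of-atmosphere balance: σT_e⁴ = S(1−α)/4 = 2.081 W/m² → T_e = 77.83 K.
Need (N+1)T_e⁴ ≥ T_s⁴, i.e. N+1 ≥ (134/77.83)⁴ = 8.785.
Rounding up, N = 8.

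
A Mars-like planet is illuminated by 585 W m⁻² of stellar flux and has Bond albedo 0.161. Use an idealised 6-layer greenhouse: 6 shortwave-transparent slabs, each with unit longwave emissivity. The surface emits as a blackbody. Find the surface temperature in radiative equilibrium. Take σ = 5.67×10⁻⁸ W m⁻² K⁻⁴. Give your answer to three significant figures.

Top-of-atmosphere balance: σT_e⁴ = S(1−α)/4 = 122.7 W m⁻² → T_e = 215.7 K.
For an N-layer opaque stack, T_s⁴ = (N+1)T_e⁴, hence T_s = (7)^(1/4)×215.7 K = 350.8 K.

351 K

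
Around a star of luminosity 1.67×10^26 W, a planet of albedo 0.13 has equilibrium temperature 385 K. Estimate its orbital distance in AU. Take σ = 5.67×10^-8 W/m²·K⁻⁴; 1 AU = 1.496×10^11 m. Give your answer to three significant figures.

0.322 AU

Required flux: S = 4σT⁴/(1−α) = 5728 W/m².
From L = 4πd²S, d = √(1.67×10^26/(4π·5728)) = 4.817×10^10 m = 0.3220 AU.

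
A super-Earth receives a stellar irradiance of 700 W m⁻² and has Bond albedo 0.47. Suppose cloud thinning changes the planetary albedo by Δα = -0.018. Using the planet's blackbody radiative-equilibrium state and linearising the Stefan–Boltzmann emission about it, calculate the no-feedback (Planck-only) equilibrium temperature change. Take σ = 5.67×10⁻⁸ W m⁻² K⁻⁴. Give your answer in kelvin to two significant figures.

1.7 K

The baseline emission temperature is T_e = 201.1 K.
TOA radiative forcing: ΔF = −S·Δα/4 = −700.0·(-0.018)/4 = 3.150 W m⁻².
Planck response: λ_P = 4σT_e³ = 4·5.67×10⁻⁸·(201.1)³ = 1.845 W m⁻²/K.
ΔT₀ = ΔF/λ_P = 3.150/1.845 = 1.71 K.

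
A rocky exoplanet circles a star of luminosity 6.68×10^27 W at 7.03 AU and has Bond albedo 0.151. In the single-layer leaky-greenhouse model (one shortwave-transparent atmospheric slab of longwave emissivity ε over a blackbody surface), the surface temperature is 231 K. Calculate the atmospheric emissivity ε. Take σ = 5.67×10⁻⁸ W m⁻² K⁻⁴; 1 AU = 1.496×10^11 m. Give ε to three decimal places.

0.736

d = 7.03 × 1.496×10^11 m = 1.052×10^12 m.
Spreading L over a sphere of radius d: S = 6.68×10^27/(4π·1.05×10^12²) = 480.6 W m⁻².
TOA balance gives T_e = 206.0 K.
T_s⁴ = T_e⁴·2/(2−ε) → ε = 2 − 2(T_e/T_s)⁴ = 2 − 2·(206.0/231)⁴ = 0.7363.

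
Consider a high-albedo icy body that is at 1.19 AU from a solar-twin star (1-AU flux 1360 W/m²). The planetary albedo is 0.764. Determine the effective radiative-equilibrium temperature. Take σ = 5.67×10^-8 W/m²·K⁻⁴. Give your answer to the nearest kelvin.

Flux at the orbit: S = 1360/(1.19)² = 960.4 W/m².
Averaging over the sphere, the absorbed flux is S(1−α)/4 = 56.66 W/m².
Set σT⁴ = 56.66 → T = (56.66/σ)^(1/4) = 177.8 K.

178 kelvin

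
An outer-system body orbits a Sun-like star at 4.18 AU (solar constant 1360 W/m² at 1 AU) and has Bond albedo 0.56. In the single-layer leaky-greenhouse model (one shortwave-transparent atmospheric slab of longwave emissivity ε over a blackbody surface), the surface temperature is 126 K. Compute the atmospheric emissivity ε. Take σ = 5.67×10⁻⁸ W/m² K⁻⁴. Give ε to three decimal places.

Flux at the orbit: S = 1360/(4.18)² = 77.84 W/m².
Effective temperature: T_e = [S(1−α)/(4σ)]^(1/4) = 110.9 K.
T_s⁴ = T_e⁴·2/(2−ε) → ε = 2 − 2(T_e/T_s)⁴ = 2 − 2·(110.9/126)⁴ = 0.8018.

0.802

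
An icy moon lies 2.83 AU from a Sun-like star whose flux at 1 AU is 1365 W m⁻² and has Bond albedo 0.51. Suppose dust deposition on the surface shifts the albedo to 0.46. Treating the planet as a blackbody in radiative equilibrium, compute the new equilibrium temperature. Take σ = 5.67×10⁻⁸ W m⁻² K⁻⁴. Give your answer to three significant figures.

Irradiance scales as 1/d², so S = 1365 W m⁻² × (1/2.83)² = 170.4 W m⁻².
New equilibrium: T₂ = [(1−0.46)·170.4/(4σ)]^(1/4) = 141.9 K.

142 K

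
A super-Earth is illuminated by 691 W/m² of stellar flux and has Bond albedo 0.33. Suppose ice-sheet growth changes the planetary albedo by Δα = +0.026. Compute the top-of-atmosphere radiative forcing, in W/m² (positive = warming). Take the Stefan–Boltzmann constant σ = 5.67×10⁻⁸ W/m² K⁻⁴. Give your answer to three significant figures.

-4.49 W/m²

The change in absorbed flux is Δ[S(1−α)/4] = −SΔα/4 = -4.491 W/m².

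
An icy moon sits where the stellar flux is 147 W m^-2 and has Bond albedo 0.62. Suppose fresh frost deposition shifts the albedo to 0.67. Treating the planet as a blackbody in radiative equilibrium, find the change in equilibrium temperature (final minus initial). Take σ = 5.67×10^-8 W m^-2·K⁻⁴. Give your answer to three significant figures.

Initial: T₁ = [S(1−0.62)/(4σ)]^(1/4) = 125.3 K.
Final:   T₂ = [S(1−0.67)/(4σ)]^(1/4) = 120.9 K.
Change: 120.9 − 125.3 = -4.341 K.

-4.34 K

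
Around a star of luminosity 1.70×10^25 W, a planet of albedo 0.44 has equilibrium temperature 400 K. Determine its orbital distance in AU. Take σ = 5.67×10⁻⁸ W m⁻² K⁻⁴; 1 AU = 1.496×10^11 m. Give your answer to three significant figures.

Required flux: S = 4σT⁴/(1−α) = 10370 W m⁻².
From L = 4πd²S, d = √(1.70×10^25/(4π·10370)) = 1.142×10^10 m = 0.07636 AU.

0.0764 AU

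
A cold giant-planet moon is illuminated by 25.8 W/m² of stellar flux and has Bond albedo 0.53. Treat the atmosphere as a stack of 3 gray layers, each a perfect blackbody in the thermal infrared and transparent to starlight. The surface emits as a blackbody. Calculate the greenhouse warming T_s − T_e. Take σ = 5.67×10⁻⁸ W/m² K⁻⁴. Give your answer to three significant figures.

Top-of-atmosphere balance: σT_e⁴ = S(1−α)/4 = 3.031 W/m² → T_e = 85.51 K.
Surface: T_s = (4)^¼·T_e = 120.9 K.
Warming: T_s − T_e = 35.42 K.

35.4 K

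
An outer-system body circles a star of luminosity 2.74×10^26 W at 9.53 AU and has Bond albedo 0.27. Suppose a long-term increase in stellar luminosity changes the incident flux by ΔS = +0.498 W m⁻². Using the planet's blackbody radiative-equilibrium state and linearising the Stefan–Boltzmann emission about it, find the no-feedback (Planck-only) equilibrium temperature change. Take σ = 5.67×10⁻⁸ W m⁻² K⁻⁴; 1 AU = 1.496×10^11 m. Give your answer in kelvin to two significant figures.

0.89 K

Orbital distance: d = 9.53 AU = 1.426×10^12 m.
S = L/(4πd²) = 10.73 W m⁻².
Unperturbed T_e = [10.73·(1−0.27)/(4σ)]^¼ = 76.66 K.
Only a fraction (1−α) is absorbed and it's spread over 4πR², so ΔF = (1−α)ΔS/4 = 0.09088 W m⁻².
Planck response: λ_P = 4σT_e³ = 4·5.67×10⁻⁸·(76.66)³ = 0.1022 W m⁻²/K.
ΔT₀ = ΔF/λ_P = 0.09088/0.1022 = 0.890 K.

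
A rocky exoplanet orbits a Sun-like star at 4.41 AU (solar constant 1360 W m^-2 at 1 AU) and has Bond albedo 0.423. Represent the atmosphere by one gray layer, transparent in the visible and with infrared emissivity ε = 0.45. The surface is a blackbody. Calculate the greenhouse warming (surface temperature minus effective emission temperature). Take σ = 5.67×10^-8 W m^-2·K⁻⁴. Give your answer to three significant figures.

By the inverse-square law, S = 1360/4.41² = 69.93 W m^-2.
The planet radiates to space at T_e = [S(1−α)/(4σ)]^(1/4) = 115.5 K.
For a single slab of emissivity ε, T_s⁴ = 2T_e⁴/(2−ε); thus T_s = 115.5·(1.29)^(1/4) = 123.1 K.
Greenhouse warming: T_s − T_e = 7.599 K.

7.60 K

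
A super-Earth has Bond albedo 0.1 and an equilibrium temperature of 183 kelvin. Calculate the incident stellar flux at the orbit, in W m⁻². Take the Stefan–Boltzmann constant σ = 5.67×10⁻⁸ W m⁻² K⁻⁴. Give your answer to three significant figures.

From S(1−α)/4 = σT⁴: S = 4σT⁴/(1−α).
σT⁴ = 5.67×10⁻⁸·(183)⁴ = 63.59 W m⁻².
So S = 4×63.59/(1−0.1) = 282.6 W m⁻².

283 W m⁻²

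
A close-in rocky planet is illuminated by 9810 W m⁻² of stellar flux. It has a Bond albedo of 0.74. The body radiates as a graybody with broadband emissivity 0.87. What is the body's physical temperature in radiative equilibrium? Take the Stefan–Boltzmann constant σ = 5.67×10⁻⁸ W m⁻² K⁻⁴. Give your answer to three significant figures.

337 K

Absorbed flux (global mean): S(1−α)/4 = 9810·0.26/4 = 637.6 W m⁻².
Radiative balance εσT⁴ = 637.6 gives T = [637.6/(0.87·σ)]^(1/4) = 337.2 K.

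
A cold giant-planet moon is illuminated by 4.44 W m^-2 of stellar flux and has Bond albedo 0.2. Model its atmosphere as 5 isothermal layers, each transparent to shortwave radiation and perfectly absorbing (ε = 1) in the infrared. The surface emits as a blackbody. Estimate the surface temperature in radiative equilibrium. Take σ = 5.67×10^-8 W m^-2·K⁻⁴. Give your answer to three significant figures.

98.5 K

Top-of-atmosphere balance: σT_e⁴ = S(1−α)/4 = 0.8880 W m^-2 → T_e = 62.91 K.
For an N-layer opaque stack, T_s⁴ = (N+1)T_e⁴, hence T_s = (6)^(1/4)×62.91 K = 98.46 K.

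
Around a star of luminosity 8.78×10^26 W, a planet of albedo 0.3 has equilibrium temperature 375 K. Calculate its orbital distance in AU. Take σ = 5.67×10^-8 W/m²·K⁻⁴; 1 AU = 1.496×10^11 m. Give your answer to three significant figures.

0.698 AU

Energy balance gives S = 4σT⁴/(1−α) = 6407 W/m².
Then d = [L/(4πS)]^(1/2) = 1.044×10^11 m, i.e. 0.6980 AU.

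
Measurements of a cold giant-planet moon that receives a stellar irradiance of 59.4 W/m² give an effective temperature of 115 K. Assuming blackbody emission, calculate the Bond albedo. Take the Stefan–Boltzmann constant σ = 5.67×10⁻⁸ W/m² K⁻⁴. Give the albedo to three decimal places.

0.332

From σT⁴ = S(1−α)/4 we invert for α: 1−α = 4σT⁴/S.
σT⁴ = 9.917 W/m², so 4σT⁴ = 39.67 W/m².
1−α = 39.67/59.40 = 0.6678, so α = 0.3322.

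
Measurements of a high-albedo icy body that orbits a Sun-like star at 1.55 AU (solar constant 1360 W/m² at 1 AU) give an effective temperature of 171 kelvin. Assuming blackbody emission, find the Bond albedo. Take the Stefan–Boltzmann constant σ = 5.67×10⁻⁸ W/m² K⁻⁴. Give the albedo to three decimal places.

0.657

Flux at the orbit: S = 1360/(1.55)² = 566.1 W/m².
From σT⁴ = S(1−α)/4 we invert for α: 1−α = 4σT⁴/S.
σT⁴ = 48.48 W/m², so 4σT⁴ = 193.9 W/m².
1−α = 193.9/566.1 = 0.3426, so α = 0.6574.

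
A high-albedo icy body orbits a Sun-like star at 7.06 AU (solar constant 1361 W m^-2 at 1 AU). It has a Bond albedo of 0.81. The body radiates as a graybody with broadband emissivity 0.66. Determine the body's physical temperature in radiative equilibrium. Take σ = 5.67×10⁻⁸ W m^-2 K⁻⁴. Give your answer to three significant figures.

Flux at the orbit: S = 1361/(7.06)² = 27.31 W m^-2.
Absorbed flux (global mean): S(1−α)/4 = 27.31·0.19/4 = 1.297 W m^-2.
Radiative balance εσT⁴ = 1.297 gives T = [1.297/(0.66·σ)]^(1/4) = 76.73 K.

76.7 kelvin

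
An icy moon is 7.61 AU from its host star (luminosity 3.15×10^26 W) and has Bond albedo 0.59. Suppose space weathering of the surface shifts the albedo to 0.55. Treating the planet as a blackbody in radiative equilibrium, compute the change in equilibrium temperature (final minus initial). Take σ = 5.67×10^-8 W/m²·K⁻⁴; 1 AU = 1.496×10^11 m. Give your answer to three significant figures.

1.81 K

Orbital distance: d = 7.61 AU = 1.138×10^12 m.
Flux at the orbit: S = L/(4πd²) = 3.15×10^26/(4π·(1.14×10^12)²) = 19.34 W/m².
Initial: T₁ = [S(1−0.59)/(4σ)]^(1/4) = 76.90 K.
Final:   T₂ = [S(1−0.55)/(4σ)]^(1/4) = 78.71 K.
ΔT = T₂ − T₁ = 1.811 K.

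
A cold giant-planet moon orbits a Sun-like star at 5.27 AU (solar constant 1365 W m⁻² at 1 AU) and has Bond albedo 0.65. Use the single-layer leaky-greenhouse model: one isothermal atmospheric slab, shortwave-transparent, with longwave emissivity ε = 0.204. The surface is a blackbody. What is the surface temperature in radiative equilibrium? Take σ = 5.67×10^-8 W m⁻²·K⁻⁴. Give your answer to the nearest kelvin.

Irradiance scales as 1/d², so S = 1365 W m⁻² × (1/5.27)² = 49.15 W m⁻².
At the top of the atmosphere, σT_e⁴ = S(1−α)/4 = 4.301 W m⁻², giving T_e = 93.32 K.
For a single slab of emissivity ε, T_s⁴ = 2T_e⁴/(2−ε); thus T_s = 93.32·(1.114)^(1/4) = 95.87 K.

96 K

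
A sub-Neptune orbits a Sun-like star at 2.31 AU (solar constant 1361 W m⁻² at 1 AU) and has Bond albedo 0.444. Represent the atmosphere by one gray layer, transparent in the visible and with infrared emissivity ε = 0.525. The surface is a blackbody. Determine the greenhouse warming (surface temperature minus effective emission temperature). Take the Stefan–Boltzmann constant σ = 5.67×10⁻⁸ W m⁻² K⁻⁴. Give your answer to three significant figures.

By the inverse-square law, S = 1361/2.31² = 255.1 W m⁻².
The planet radiates to space at T_e = [S(1−α)/(4σ)]^(1/4) = 158.1 K.
Surface balance with a leaky layer gives σT_s⁴ = σT_e⁴·2/(2−ε), so T_s = T_e·[2/(2−0.525)]^(1/4) = 170.6 K.
Greenhouse warming: T_s − T_e = 12.51 K.

12.5 kelvin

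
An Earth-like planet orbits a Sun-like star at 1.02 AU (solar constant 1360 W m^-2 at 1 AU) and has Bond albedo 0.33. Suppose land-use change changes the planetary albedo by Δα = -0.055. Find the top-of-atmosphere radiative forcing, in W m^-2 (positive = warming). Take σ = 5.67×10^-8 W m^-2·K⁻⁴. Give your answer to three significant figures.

18.0 W m^-2

By the inverse-square law, S = 1360/1.02² = 1307 W m^-2.
The change in absorbed flux is Δ[S(1−α)/4] = −SΔα/4 = 17.97 W m^-2.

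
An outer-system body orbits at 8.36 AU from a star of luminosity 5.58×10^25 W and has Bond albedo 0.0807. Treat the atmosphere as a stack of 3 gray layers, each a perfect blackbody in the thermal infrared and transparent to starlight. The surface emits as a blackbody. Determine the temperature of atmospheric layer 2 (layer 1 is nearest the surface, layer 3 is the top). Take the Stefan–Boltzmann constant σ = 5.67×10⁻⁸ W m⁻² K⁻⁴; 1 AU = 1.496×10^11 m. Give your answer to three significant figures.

Orbital distance: d = 8.36 AU = 1.251×10^12 m.
Flux at the orbit: S = L/(4πd²) = 5.58×10^25/(4π·(1.25×10^12)²) = 2.839 W m⁻².
OLR = S(1−α)/4 = 0.6524 W m⁻²; the top layer radiates at T_e = 58.24 K.
Each opaque layer satisfies 2T_j⁴ = T_{j−1}⁴ + T_{j+1}⁴, giving T_k⁴ = (N+1−k)T_e⁴.
With k = 2: T_2 = (3+1−2)^¼·58.24 K = 69.26 K.

69.3 kelvin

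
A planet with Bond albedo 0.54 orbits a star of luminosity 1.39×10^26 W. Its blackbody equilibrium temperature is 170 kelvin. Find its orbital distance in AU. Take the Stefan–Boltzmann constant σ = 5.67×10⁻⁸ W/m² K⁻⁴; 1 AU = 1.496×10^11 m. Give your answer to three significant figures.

Energy balance gives S = 4σT⁴/(1−α) = 411.8 W/m².
From L = 4πd²S, d = √(1.39×10^26/(4π·411.8)) = 1.639×10^11 m = 1.096 AU.

1.10 AU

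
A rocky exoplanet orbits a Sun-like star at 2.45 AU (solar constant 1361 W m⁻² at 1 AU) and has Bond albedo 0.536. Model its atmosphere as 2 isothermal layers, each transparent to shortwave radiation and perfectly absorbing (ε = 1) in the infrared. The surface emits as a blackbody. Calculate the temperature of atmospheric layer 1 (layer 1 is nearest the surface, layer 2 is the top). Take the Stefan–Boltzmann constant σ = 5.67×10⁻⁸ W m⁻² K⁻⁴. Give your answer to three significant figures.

By the inverse-square law, S = 1361/2.45² = 226.7 W m⁻².
Top-of-atmosphere balance: σT_e⁴ = S(1−α)/4 = 26.30 W m⁻² → T_e = 146.8 K.
Each opaque layer satisfies 2T_j⁴ = T_{j−1}⁴ + T_{j+1}⁴, giving T_k⁴ = (N+1−k)T_e⁴.
With k = 1: T_1 = (2+1−1)^¼·146.8 K = 174.5 K.

175 kelvin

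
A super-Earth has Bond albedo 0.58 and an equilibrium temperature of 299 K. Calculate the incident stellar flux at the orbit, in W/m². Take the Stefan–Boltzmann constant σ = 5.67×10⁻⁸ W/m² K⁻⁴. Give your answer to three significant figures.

Invert the energy balance for S: S = 4σT⁴/(1−α).
σT⁴ = 5.67×10⁻⁸·(299)⁴ = 453.2 W/m².
S = 4·453.2/0.42 = 4316 W/m².

4320 W/m²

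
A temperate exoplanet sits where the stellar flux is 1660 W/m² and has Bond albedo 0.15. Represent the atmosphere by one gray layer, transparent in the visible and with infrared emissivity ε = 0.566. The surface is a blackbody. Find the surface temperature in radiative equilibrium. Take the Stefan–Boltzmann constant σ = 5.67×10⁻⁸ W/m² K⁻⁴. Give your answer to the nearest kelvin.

305 kelvin

Effective emission temperature (TOA balance): σT_e⁴ = S(1−α)/4 = 352.8 W/m² → T_e = 280.8 K.
Surface balance with a leaky layer gives σT_s⁴ = σT_e⁴·2/(2−ε), so T_s = T_e·[2/(2−0.566)]^(1/4) = 305.2 K.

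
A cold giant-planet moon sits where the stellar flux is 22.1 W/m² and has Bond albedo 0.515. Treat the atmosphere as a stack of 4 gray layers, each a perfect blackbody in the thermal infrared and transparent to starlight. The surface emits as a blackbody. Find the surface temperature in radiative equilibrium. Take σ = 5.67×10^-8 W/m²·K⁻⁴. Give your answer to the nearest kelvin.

The effective emission temperature is T_e = [S(1−α)/(4σ)]^¼ = 82.91 K.
Layer-by-layer balance gives σT_s⁴ = (N+1)σT_e⁴, so T_s = 5^¼·82.91 = 124.0 K.

124 K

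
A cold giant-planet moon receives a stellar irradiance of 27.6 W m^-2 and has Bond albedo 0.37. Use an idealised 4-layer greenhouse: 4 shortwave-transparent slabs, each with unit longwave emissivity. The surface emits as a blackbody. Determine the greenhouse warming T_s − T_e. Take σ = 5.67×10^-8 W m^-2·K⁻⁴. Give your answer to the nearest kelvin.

OLR = S(1−α)/4 = 4.347 W m^-2; the top layer radiates at T_e = 93.57 K.
T_s = (N+1)^(1/4)·T_e = 139.9 K.
Warming: T_s − T_e = 46.35 K.

46 K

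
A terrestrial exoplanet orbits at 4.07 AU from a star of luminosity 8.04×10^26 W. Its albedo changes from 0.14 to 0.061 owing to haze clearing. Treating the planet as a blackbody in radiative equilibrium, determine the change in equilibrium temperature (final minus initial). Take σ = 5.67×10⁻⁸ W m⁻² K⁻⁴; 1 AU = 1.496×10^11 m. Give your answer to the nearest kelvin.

4 kelvin

Orbital distance: d = 4.07 AU = 6.089×10^11 m.
S = L/(4πd²) = 172.6 W m⁻².
With α = 0.14, T₁ = 159.9 K.
With α = 0.061, T₂ = 163.5 K.
ΔT = T₂ − T₁ = 3.553 K.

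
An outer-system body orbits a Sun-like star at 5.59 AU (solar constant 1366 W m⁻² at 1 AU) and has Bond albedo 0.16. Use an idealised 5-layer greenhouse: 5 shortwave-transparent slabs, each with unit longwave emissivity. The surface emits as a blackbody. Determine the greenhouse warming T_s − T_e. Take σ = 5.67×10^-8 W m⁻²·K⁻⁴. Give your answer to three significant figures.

63.7 K

Flux at the orbit: S = 1366/(5.59)² = 43.71 W m⁻².
The effective emission temperature is T_e = [S(1−α)/(4σ)]^¼ = 112.8 K.
T_s = (N+1)^(1/4)·T_e = 176.5 K.
So the greenhouse effect raises the surface by 176.5 − 112.8 = 63.74 K.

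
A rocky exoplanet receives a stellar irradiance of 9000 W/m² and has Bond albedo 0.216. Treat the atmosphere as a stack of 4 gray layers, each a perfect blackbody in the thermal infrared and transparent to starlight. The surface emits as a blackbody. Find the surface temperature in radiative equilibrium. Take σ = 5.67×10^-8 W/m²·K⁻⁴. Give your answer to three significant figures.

The effective emission temperature is T_e = [S(1−α)/(4σ)]^¼ = 420.0 K.
For an N-layer opaque stack, T_s⁴ = (N+1)T_e⁴, hence T_s = (5)^(1/4)×420.0 K = 628.0 K.

628 kelvin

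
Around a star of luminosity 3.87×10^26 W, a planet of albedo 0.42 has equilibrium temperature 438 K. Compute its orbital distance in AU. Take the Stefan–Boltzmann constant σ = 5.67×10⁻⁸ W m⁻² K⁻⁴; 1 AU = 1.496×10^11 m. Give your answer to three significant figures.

0.309 AU

Required flux: S = 4σT⁴/(1−α) = 14390 W m⁻².
S = L/(4πd²) → d = √(L/4πS) = √(3.87×10^26/(4π·14390)) = 4.626×10^10 m = 0.3092 AU.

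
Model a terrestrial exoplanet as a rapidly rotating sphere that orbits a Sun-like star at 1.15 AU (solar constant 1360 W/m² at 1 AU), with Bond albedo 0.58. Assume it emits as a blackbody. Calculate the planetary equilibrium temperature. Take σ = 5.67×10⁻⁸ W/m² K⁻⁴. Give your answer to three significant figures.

209 K

Irradiance scales as 1/d², so S = 1360 W/m² × (1/1.15)² = 1028 W/m².
Averaging over the sphere, the absorbed flux is S(1−α)/4 = 108.0 W/m².
Set σT⁴ = 108.0 → T = (108.0/σ)^(1/4) = 208.9 K.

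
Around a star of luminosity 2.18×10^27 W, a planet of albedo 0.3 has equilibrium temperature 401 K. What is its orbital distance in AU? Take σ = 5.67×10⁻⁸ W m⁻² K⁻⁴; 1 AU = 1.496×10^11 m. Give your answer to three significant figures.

The flux needed for this T is 4σT⁴/(1−0.3) = 8378 W m⁻².
S = L/(4πd²) → d = √(L/4πS) = √(2.18×10^27/(4π·8378)) = 1.439×10^11 m = 0.9619 AU.

0.962 AU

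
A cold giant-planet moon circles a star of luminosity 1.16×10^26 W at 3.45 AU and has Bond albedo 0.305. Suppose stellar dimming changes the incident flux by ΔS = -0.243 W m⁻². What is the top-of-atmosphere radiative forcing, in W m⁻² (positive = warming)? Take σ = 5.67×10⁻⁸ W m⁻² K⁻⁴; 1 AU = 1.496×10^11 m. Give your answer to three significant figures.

Orbital distance: d = 3.45 AU = 5.161×10^11 m.
S = L/(4πd²) = 34.65 W m⁻².
ΔF = Δ[S(1−α)]/4 = (1−0.305)·-0.243/4 = -0.04222 W m⁻².

-0.0422 W m⁻²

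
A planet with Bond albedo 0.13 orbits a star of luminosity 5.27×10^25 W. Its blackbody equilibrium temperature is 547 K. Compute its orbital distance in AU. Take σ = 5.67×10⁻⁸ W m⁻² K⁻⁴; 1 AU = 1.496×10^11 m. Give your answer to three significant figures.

The flux needed for this T is 4σT⁴/(1−0.13) = 23340 W m⁻².
Then d = [L/(4πS)]^(1/2) = 1.340×10^10 m, i.e. 0.08960 AU.

0.0896 AU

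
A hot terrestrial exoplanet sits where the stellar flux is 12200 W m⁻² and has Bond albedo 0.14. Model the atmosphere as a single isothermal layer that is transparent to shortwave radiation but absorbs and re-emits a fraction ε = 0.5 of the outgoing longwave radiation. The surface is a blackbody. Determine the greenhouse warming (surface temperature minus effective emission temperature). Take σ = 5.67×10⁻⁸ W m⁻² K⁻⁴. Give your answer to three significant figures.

Effective emission temperature (TOA balance): σT_e⁴ = S(1−α)/4 = 2623 W m⁻² → T_e = 463.8 K.
The surface balance (absorbed SW + ε·downward IR = σT_s⁴) with T_a⁴ = T_s⁴/2 reduces to T_s = T_e·[2/(2−ε)]^¼ = 498.4 K.
T_s − T_e = 498.4 − 463.8 = 34.58 K.

34.6 K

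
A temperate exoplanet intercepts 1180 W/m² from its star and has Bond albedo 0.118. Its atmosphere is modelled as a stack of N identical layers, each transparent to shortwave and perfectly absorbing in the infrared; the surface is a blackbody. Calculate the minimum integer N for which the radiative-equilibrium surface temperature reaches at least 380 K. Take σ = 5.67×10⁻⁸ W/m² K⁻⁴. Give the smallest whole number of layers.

4

Top-of-atmosphere balance: σT_e⁴ = S(1−α)/4 = 260.2 W/m² → T_e = 260.3 K.
Since T_s⁴ = (N+1)T_e⁴, we need N ≥ (T_s/T_e)⁴ − 1 = 3.544.
Rounding up, N = 4.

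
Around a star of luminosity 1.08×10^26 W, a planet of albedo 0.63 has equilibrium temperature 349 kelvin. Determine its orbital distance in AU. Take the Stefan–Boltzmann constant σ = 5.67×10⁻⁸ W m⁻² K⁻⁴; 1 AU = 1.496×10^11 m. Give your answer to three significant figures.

Required flux: S = 4σT⁴/(1−α) = 9094 W m⁻².
From L = 4πd²S, d = √(1.08×10^26/(4π·9094)) = 3.074×10^10 m = 0.2055 AU.

0.205 AU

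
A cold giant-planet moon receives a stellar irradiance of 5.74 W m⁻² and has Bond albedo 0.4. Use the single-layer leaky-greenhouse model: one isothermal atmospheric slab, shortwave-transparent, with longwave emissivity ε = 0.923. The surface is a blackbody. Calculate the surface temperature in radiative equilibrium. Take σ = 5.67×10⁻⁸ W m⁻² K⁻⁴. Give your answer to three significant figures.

72.9 K

The planet radiates to space at T_e = [S(1−α)/(4σ)]^(1/4) = 62.42 K.
The surface balance (absorbed SW + ε·downward IR = σT_s⁴) with T_a⁴ = T_s⁴/2 reduces to T_s = T_e·[2/(2−ε)]^¼ = 72.87 K.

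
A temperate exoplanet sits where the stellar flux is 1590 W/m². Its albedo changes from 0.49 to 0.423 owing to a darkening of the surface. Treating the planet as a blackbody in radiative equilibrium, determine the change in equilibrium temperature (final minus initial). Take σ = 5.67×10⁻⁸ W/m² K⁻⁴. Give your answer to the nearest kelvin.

8 kelvin

Initial: T₁ = [S(1−0.49)/(4σ)]^(1/4) = 244.5 K.
Final:   T₂ = [S(1−0.423)/(4σ)]^(1/4) = 252.2 K.
ΔT = T₂ − T₁ = 7.663 K.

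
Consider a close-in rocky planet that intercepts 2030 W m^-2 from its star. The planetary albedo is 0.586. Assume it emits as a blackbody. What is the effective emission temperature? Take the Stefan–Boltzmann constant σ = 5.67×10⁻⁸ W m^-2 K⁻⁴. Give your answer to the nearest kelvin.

247 kelvin

Averaging over the sphere, the absorbed flux is S(1−α)/4 = 210.1 W m^-2.
In equilibrium σT⁴ equals this, so T = 246.7 K.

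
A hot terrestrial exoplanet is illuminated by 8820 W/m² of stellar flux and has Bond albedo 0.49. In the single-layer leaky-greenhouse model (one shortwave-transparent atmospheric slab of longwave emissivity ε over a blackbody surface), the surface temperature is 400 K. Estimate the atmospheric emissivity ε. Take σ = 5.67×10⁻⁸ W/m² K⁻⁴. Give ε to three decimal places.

First, T_e = [8820·(1−0.49)/(4σ)]^(1/4) = 375.3 K.
Since (2−ε)/2 = (T_e/T_s)⁴ = 0.7747, ε = 0.4505.

0.451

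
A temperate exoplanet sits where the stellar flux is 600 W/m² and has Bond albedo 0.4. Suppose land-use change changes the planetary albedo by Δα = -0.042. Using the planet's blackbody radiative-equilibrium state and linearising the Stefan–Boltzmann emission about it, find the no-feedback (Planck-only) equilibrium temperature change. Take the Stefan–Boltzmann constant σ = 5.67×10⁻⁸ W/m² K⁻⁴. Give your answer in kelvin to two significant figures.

3.5 K

Reference equilibrium: T_e = [S(1−α)/(4σ)]^(1/4) = 199.6 K.
The change in absorbed flux is Δ[S(1−α)/4] = −SΔα/4 = 6.300 W/m².
The Planck feedback parameter is 4σT_e³ = 1.804 W/m²/K.
ΔT₀ = ΔF/λ_P = 6.300/1.804 = 3.49 K.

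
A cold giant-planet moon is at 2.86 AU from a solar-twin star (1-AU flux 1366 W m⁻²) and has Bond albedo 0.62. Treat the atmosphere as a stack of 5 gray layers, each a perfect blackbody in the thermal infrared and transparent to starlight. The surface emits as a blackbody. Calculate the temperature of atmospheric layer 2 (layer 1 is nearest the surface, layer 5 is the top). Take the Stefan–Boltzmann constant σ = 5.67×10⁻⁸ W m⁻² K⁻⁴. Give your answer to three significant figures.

183 K

Flux at the orbit: S = 1366/(2.86)² = 167.0 W m⁻².
OLR = S(1−α)/4 = 15.87 W m⁻²; the top layer radiates at T_e = 129.3 K.
Each opaque layer satisfies 2T_j⁴ = T_{j−1}⁴ + T_{j+1}⁴, giving T_k⁴ = (N+1−k)T_e⁴.
T_2 = (4)^(1/4)·129.3 = 182.9 K.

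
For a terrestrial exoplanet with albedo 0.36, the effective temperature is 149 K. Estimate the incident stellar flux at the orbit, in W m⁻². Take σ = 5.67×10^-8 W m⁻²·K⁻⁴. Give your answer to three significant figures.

Invert the energy balance for S: S = 4σT⁴/(1−α).
σT⁴ = 5.67×10⁻⁸·(149)⁴ = 27.95 W m⁻².
S = 4·27.95/0.64 = 174.7 W m⁻².

175 W m⁻²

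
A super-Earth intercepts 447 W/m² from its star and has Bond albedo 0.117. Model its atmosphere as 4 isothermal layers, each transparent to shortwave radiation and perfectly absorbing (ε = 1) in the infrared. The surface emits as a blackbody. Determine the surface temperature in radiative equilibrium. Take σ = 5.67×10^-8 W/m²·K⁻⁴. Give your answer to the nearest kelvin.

OLR = S(1−α)/4 = 98.68 W/m²; the top layer radiates at T_e = 204.2 K.
For an N-layer opaque stack, T_s⁴ = (N+1)T_e⁴, hence T_s = (5)^(1/4)×204.2 K = 305.4 K.

305 kelvin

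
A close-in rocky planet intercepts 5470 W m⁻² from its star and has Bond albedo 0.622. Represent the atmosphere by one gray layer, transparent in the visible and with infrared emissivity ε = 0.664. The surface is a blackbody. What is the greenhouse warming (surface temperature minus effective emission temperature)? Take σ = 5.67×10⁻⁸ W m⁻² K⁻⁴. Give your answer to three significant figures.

Effective emission temperature (TOA balance): σT_e⁴ = S(1−α)/4 = 516.9 W m⁻² → T_e = 309.0 K.
The surface balance (absorbed SW + ε·downward IR = σT_s⁴) with T_a⁴ = T_s⁴/2 reduces to T_s = T_e·[2/(2−ε)]^¼ = 341.8 K.
The atmosphere warms the surface by 32.79 K.

32.8 K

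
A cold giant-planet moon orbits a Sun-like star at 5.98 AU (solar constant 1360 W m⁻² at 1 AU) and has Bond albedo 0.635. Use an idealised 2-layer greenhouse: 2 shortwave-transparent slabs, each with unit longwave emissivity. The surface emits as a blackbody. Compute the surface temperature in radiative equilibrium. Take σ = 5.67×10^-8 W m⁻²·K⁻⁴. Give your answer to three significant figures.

116 K

By the inverse-square law, S = 1360/5.98² = 38.03 W m⁻².
OLR = S(1−α)/4 = 3.470 W m⁻²; the top layer radiates at T_e = 88.45 K.
Layer-by-layer balance gives σT_s⁴ = (N+1)σT_e⁴, so T_s = 3^¼·88.45 = 116.4 K.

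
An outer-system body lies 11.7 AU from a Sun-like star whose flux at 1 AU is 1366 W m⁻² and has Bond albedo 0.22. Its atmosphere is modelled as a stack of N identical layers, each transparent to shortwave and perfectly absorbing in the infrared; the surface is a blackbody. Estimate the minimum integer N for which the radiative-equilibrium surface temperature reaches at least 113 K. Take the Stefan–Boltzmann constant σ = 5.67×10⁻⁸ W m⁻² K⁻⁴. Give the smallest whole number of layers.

4

Irradiance scales as 1/d², so S = 1366 W m⁻² × (1/11.7)² = 9.979 W m⁻².
The effective emission temperature is T_e = [S(1−α)/(4σ)]^¼ = 76.54 K.
Need (N+1)T_e⁴ ≥ T_s⁴, i.e. N+1 ≥ (113/76.54)⁴ = 4.751.
Rounding up, N = 4.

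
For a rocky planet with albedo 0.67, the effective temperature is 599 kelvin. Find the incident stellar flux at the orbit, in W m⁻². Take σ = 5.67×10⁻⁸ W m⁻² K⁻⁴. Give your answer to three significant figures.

88500 W m⁻²

Invert the energy balance for S: S = 4σT⁴/(1−α).
The emitted flux is σT⁴ = 7299 W m⁻².
So S = 4×7299/(1−0.67) = 88480 W m⁻².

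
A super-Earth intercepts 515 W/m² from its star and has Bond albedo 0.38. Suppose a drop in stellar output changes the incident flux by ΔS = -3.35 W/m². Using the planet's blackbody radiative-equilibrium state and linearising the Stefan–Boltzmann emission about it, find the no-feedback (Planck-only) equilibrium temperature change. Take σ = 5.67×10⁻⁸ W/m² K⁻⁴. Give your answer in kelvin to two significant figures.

-0.32 kelvin

Unperturbed T_e = [515.0·(1−0.38)/(4σ)]^¼ = 193.7 K.
TOA radiative forcing: ΔF = (1−α)ΔS/4 = 0.62·(-3.35)/4 = -0.5192 W/m².
Linearising σT⁴ gives d(σT⁴)/dT = 4σT_e³ = 1.648 W/m² per K.
So ΔT₀ = -0.5192/1.648 = -0.315 K.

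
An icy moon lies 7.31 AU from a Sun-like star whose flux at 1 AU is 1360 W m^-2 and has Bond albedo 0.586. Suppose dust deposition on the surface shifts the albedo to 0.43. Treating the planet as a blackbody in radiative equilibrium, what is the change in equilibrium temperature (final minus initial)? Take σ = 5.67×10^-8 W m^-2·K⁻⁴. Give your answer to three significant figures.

Irradiance scales as 1/d², so S = 1360 W m^-2 × (1/7.31)² = 25.45 W m^-2.
With α = 0.586, T₁ = 82.56 K.
After:  T₂ = [25.45·0.57/(4σ)]^(1/4) = 89.43 K.
Change: 89.43 − 82.56 = 6.871 K.

6.87 K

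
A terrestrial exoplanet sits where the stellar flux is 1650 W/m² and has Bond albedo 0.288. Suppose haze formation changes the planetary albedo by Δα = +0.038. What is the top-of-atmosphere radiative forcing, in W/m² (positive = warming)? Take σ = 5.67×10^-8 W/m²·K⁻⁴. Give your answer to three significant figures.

TOA radiative forcing: ΔF = −S·Δα/4 = −1650·(+0.038)/4 = -15.67 W/m².

-15.7 W/m²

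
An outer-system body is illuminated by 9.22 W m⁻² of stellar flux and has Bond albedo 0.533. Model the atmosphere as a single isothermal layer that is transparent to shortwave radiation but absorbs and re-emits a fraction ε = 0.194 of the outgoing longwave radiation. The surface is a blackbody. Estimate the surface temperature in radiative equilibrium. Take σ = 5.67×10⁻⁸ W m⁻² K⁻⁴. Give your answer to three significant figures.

67.7 K

The planet radiates to space at T_e = [S(1−α)/(4σ)]^(1/4) = 66.01 K.
Surface balance with a leaky layer gives σT_s⁴ = σT_e⁴·2/(2−ε), so T_s = T_e·[2/(2−0.194)]^(1/4) = 67.71 K.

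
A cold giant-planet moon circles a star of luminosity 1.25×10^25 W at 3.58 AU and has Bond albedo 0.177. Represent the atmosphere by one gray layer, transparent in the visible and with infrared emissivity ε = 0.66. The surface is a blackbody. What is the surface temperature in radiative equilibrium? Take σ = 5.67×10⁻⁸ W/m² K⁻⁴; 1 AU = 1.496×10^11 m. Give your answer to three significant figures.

d = 3.58 × 1.496×10^11 m = 5.356×10^11 m.
Spreading L over a sphere of radius d: S = 1.25×10^25/(4π·5.36×10^11²) = 3.468 W/m².
Effective emission temperature (TOA balance): σT_e⁴ = S(1−α)/4 = 0.7135 W/m² → T_e = 59.56 K.
Surface balance with a leaky layer gives σT_s⁴ = σT_e⁴·2/(2−ε), so T_s = T_e·[2/(2−0.66)]^(1/4) = 65.83 K.

65.8 K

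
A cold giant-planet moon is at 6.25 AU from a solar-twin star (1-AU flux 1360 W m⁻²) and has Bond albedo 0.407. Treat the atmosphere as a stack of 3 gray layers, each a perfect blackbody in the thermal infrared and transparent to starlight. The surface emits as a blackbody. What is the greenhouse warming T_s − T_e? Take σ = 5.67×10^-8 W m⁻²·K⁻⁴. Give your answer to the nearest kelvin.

Flux at the orbit: S = 1360/(6.25)² = 34.82 W m⁻².
OLR = S(1−α)/4 = 5.161 W m⁻²; the top layer radiates at T_e = 97.68 K.
Surface: T_s = (4)^¼·T_e = 138.1 K.
So the greenhouse effect raises the surface by 138.1 − 97.68 = 40.46 K.

40 K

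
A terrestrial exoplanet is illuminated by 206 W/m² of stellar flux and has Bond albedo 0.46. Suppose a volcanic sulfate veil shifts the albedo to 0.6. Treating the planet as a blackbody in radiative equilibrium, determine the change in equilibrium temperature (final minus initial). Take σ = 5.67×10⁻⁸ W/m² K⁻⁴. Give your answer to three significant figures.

With α = 0.46, T₁ = 148.8 K.
With α = 0.6, T₂ = 138.1 K.
Change: 138.1 − 148.8 = -10.76 K.

-10.8 kelvin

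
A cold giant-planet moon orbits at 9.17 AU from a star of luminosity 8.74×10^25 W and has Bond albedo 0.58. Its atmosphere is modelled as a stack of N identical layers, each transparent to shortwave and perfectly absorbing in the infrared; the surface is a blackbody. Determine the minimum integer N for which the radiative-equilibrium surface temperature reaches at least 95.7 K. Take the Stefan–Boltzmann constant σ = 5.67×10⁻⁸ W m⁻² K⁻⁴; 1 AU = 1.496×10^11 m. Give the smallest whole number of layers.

Orbital distance: d = 9.17 AU = 1.372×10^12 m.
Spreading L over a sphere of radius d: S = 8.74×10^25/(4π·1.37×10^12²) = 3.696 W m⁻².
OLR = S(1−α)/4 = 0.3881 W m⁻²; the top layer radiates at T_e = 51.15 K.
Need (N+1)T_e⁴ ≥ T_s⁴, i.e. N+1 ≥ (95.7/51.15)⁴ = 12.256.
Rounding up, N = 12.

12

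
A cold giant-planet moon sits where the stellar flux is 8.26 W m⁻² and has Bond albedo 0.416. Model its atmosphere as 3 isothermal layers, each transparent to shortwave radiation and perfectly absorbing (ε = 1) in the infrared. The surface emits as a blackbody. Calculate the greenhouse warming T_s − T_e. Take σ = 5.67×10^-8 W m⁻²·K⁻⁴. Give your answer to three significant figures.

The effective emission temperature is T_e = [S(1−α)/(4σ)]^¼ = 67.91 K.
Surface: T_s = (4)^¼·T_e = 96.04 K.
Warming: T_s − T_e = 28.13 K.

28.1 K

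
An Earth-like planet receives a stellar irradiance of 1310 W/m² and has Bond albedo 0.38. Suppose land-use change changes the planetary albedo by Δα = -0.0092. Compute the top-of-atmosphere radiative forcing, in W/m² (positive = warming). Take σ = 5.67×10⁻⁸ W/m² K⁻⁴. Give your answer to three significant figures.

ΔF = −(S/4)Δα = −(1310/4)×(-0.0092) = 3.013 W/m².

3.01 W/m²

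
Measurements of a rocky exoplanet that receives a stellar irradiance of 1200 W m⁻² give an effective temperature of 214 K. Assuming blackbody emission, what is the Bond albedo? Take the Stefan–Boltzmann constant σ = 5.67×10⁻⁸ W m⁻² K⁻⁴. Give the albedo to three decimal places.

0.604

Rearranging the radiative balance, α = 1 − 4σT⁴/S.
σT⁴ = 118.9 W m⁻², so 4σT⁴ = 475.7 W m⁻².
1−α = 475.7/1200 = 0.3964, so α = 0.6036.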